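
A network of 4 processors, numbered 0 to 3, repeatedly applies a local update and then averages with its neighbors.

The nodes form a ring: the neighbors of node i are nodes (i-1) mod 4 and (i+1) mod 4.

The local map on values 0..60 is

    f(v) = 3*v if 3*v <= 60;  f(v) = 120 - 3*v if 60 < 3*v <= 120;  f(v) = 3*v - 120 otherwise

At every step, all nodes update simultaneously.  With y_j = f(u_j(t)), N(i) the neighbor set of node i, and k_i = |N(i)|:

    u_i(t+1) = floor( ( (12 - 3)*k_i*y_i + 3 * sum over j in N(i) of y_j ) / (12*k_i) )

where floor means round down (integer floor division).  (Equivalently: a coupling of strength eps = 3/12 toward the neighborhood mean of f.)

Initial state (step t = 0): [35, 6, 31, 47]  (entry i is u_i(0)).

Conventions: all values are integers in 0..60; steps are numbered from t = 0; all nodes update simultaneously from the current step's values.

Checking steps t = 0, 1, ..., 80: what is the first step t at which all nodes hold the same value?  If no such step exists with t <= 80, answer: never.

Simulating step by step:
t=0: [35, 6, 31, 47]  (not all equal)
t=1: [16, 18, 25, 21]  (not all equal)
t=2: [49, 52, 47, 54]  (not all equal)
t=3: [30, 33, 25, 37]  (not all equal)
t=4: [26, 25, 37, 16]  (not all equal)
t=5: [43, 40, 18, 42]  (not all equal)
t=6: [7, 7, 41, 12]  (not all equal)
t=7: [22, 18, 9, 30]  (not all equal)
t=8: [51, 50, 30, 32]  (not all equal)
t=9: [31, 30, 29, 25]  (not all equal)
t=10: [29, 30, 34, 41]  (not all equal)
t=11: [28, 28, 17, 8]  (not all equal)
t=12: [34, 37, 45, 28]  (not all equal)
t=13: [19, 10, 16, 31]  (not all equal)
t=14: [49, 35, 43, 33]  (not all equal)
t=15: [24, 15, 11, 20]  (not all equal)
t=16: [49, 43, 37, 55]  (not all equal)
t=17: [27, 11, 13, 38]  (not all equal)
t=18: [34, 34, 34, 14]  (not all equal)
t=19: [21, 18, 21, 36]  (not all equal)
t=20: [51, 54, 51, 23]  (not all equal)
t=21: [36, 39, 36, 46]  (not all equal)
t=22: [11, 5, 11, 16]  (not all equal)
t=23: [32, 19, 32, 44]  (not all equal)
t=24: [26, 48, 26, 15]  (not all equal)
t=25: [40, 28, 40, 44]  (not all equal)
t=26: [6, 27, 6, 9]  (not all equal)
t=27: [21, 33, 21, 24]  (not all equal)
t=28: [51, 30, 51, 50]  (not all equal)
t=29: [32, 30, 32, 30]  (not all equal)
t=30: [25, 28, 25, 28]  (not all equal)
t=31: [42, 38, 42, 38]  (not all equal)
t=32: [6, 6, 6, 6]  (all equal)

Answer: 32
Key observation: Synchronization is absorbing here: once all nodes are equal they stay equal, and step 32 is the first all-equal step.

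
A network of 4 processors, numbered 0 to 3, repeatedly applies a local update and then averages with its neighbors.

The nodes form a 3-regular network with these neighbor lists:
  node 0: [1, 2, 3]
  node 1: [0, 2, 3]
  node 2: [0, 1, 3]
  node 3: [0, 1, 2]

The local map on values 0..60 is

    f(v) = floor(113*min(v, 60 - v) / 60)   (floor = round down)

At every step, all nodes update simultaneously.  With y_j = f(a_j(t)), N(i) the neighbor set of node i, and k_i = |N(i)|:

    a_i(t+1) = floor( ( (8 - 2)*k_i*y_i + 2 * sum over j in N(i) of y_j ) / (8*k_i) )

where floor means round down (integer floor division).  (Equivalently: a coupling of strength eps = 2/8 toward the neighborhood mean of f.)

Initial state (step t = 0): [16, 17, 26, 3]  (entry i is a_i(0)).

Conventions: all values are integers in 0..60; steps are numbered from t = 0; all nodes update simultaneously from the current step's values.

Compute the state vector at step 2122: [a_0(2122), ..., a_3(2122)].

Answer: [34, 39, 39, 34]
Key observation: The state at step 23, [46, 40, 40, 46], reappears at step 35: the system is in a cycle of period 12 from step 23 on.  Therefore the state at step 2122 equals the state at step 23 + ((2122 - 23) mod 12) = 34, which is [34, 39, 39, 34].

Derivation:
t=0: [16, 17, 26, 3]
t=1: [29, 30, 41, 12]
t=2: [49, 51, 37, 28]
t=3: [24, 21, 39, 45]
t=4: [42, 38, 38, 31]
t=5: [36, 41, 41, 50]
t=6: [41, 34, 34, 23]
t=7: [37, 46, 46, 43]
t=8: [39, 27, 27, 31]
t=9: [42, 49, 49, 52]
t=10: [29, 20, 20, 17]
t=11: [49, 38, 38, 34]
t=12: [25, 39, 39, 44]
t=13: [44, 38, 38, 32]
t=14: [33, 41, 41, 48]
t=15: [45, 35, 35, 26]
t=16: [32, 45, 45, 46]
t=17: [45, 29, 29, 28]
t=18: [34, 51, 51, 50]
t=19: [40, 18, 18, 20]
t=20: [36, 33, 33, 36]
t=21: [45, 49, 49, 45]
t=22: [26, 21, 21, 26]
t=23: [46, 40, 40, 46]
t=24: [27, 35, 35, 27]
t=25: [49, 47, 47, 49]
t=26: [20, 23, 23, 20]
t=27: [38, 42, 42, 38]
t=28: [39, 34, 34, 39]
t=29: [40, 46, 46, 40]
t=30: [35, 27, 27, 35]
t=31: [47, 49, 49, 47]
t=32: [23, 20, 20, 23]
t=33: [42, 38, 38, 42]
t=34: [34, 39, 39, 34]
t=35: [46, 40, 40, 46]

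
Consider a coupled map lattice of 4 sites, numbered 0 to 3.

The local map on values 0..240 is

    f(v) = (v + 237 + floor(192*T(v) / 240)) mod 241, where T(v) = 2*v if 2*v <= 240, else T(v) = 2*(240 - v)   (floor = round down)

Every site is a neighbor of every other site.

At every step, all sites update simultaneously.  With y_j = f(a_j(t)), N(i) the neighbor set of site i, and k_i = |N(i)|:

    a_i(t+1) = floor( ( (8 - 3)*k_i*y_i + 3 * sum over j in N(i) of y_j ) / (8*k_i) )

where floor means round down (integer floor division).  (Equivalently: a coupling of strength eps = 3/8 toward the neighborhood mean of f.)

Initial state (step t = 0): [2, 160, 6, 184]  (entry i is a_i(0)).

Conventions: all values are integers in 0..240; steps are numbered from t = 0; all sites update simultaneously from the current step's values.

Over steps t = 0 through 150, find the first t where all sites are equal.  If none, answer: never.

Answer: never
Key observation: The state at step 21 reappears at step 25 — the system is in a cycle of period 4 from step 21 on.  No step 0..25 is synchronized, and the cycle repeats forever, so no step up to 150 (or ever) has all sites equal.

Derivation:
t=0: [2, 160, 6, 184]  (not all equal)
t=1: [10, 31, 15, 24]  (not all equal)
t=2: [34, 61, 41, 52]  (not all equal)
t=3: [100, 135, 109, 124]  (not all equal)
t=4: [29, 50, 40, 53]  (not all equal)
t=5: [89, 116, 103, 120]  (not all equal)
t=6: [160, 74, 57, 80]  (not all equal)
t=7: [93, 166, 144, 174]  (not all equal)
t=8: [163, 64, 71, 62]  (not all equal)
t=9: [88, 148, 157, 146]  (not all equal)
t=10: [158, 71, 68, 71]  (not all equal)
t=11: [94, 162, 158, 162]  (not all equal)
t=12: [165, 66, 67, 66]  (not all equal)
t=13: [88, 151, 153, 151]  (not all equal)
t=14: [157, 69, 69, 69]  (not all equal)
t=15: [93, 158, 158, 158]  (not all equal)
t=16: [164, 68, 68, 68]  (not all equal)
t=17: [89, 155, 155, 155]  (not all equal)
t=18: [159, 68, 68, 68]  (not all equal)
t=19: [91, 155, 155, 155]  (not all equal)
t=20: [162, 69, 69, 69]  (not all equal)
t=21: [91, 158, 158, 158]  (not all equal)
t=22: [161, 67, 67, 67]  (not all equal)
t=23: [90, 154, 154, 154]  (not all equal)
t=24: [161, 69, 69, 69]  (not all equal)
t=25: [91, 158, 158, 158]  (not all equal)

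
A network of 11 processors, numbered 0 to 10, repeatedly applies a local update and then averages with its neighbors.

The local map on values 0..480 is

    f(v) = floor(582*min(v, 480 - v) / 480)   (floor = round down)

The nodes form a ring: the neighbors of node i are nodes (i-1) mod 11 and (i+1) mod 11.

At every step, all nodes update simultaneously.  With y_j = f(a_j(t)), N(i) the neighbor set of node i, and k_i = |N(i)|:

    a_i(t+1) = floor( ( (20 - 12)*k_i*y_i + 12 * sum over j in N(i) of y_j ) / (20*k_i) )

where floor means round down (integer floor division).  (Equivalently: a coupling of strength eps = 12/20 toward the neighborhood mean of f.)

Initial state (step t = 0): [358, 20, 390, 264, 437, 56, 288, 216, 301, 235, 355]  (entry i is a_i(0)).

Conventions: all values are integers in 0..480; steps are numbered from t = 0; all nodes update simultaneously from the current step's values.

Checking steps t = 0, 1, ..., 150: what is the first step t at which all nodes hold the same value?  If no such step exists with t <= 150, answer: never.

Simulating step by step:
t=0: [358, 20, 390, 264, 437, 56, 288, 216, 301, 235, 355]  (not all equal)
t=1: [111, 86, 129, 152, 119, 112, 191, 239, 250, 224, 189]  (not all equal)
t=2: [153, 128, 148, 163, 153, 166, 219, 268, 279, 260, 213]  (not all equal)
t=3: [197, 171, 177, 188, 193, 215, 243, 255, 254, 256, 238]  (not all equal)
t=4: [243, 218, 215, 225, 239, 260, 274, 277, 272, 277, 267]  (not all equal)
t=5: [271, 269, 264, 273, 277, 267, 253, 248, 248, 251, 263]  (not all equal)
t=6: [256, 256, 255, 252, 250, 259, 271, 279, 279, 274, 264]  (not all equal)
t=7: [268, 271, 272, 275, 274, 266, 254, 246, 244, 250, 260]  (not all equal)
t=8: [258, 253, 251, 249, 251, 260, 272, 281, 282, 276, 266]  (not all equal)
t=9: [267, 273, 277, 278, 274, 265, 252, 244, 242, 248, 258]  (not all equal)
t=10: [258, 251, 246, 246, 250, 261, 274, 283, 285, 279, 269]  (not all equal)
t=11: [267, 276, 281, 281, 275, 264, 250, 240, 238, 244, 255]  (not all equal)
t=12: [258, 248, 242, 243, 249, 262, 276, 286, 288, 282, 272]  (not all equal)
t=13: [267, 279, 285, 285, 277, 263, 248, 237, 235, 241, 253]  (not all equal)
t=14: [258, 245, 238, 239, 248, 263, 277, 284, 286, 283, 274]  (not all equal)
t=15: [267, 280, 287, 286, 278, 263, 248, 239, 236, 240, 251]  (not all equal)
t=16: [258, 244, 236, 237, 247, 262, 278, 285, 288, 285, 275]  (not all equal)
t=17: [267, 280, 286, 285, 278, 263, 247, 237, 234, 238, 250]  (not all equal)
t=18: [259, 244, 237, 238, 247, 263, 277, 284, 285, 283, 275]  (not all equal)
t=19: [267, 280, 287, 285, 278, 263, 248, 239, 236, 240, 250]  (not all equal)
t=20: [259, 244, 237, 237, 247, 262, 278, 285, 288, 285, 275]  (not all equal)
t=21: [267, 280, 286, 285, 278, 263, 247, 237, 234, 238, 250]  (not all equal)

Answer: never
Key observation: The state at step 17 reappears at step 21 — the system is in a cycle of period 4 from step 17 on.  No step 0..21 is synchronized, and the cycle repeats forever, so no step up to 150 (or ever) has all nodes equal.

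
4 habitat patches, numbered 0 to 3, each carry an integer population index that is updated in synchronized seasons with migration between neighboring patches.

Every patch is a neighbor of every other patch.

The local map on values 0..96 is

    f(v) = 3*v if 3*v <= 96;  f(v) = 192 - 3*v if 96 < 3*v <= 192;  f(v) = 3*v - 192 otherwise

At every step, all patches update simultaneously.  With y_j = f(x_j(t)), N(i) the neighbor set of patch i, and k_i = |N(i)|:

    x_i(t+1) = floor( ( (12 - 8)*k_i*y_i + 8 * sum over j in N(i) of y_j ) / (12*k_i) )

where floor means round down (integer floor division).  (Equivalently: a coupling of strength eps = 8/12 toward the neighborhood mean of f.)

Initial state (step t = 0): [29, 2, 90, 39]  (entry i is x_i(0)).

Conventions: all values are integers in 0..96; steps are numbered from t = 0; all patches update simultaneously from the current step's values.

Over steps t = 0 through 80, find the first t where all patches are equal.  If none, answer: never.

Answer: 7
Key observation: Synchronization is absorbing here: once all patches are equal they stay equal, and step 7 is the first all-equal step.

Derivation:
t=0: [29, 2, 90, 39]  (not all equal)
t=1: [64, 55, 63, 63]  (not all equal)
t=2: [7, 10, 7, 7]  (not all equal)
t=3: [23, 24, 23, 23]  (not all equal)
t=4: [69, 70, 69, 69]  (not all equal)
t=5: [15, 16, 15, 15]  (not all equal)
t=6: [45, 46, 45, 45]  (not all equal)
t=7: [56, 56, 56, 56]  (all equal)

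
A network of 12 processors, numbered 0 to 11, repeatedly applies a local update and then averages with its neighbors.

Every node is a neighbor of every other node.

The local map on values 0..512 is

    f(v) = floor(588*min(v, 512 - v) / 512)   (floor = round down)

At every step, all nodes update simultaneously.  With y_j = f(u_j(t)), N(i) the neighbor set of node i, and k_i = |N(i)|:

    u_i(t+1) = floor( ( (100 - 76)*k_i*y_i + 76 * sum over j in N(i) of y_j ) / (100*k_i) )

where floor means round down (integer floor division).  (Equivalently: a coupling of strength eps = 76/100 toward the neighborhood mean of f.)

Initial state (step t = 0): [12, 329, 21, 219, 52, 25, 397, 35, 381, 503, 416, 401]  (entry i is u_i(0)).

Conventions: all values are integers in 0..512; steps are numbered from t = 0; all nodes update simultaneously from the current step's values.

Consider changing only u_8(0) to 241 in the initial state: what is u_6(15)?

Answer: u_6(15) = 276
Key observation: This trace re-runs the system from the modified initial state.

Derivation:
t=0: [12, 329, 21, 219, 52, 25, 397, 35, 241, 503, 416, 401]
t=1: [90, 124, 92, 131, 98, 93, 110, 95, 135, 90, 107, 110]
t=2: [118, 125, 118, 126, 119, 118, 122, 119, 127, 118, 121, 122]
t=3: [137, 139, 137, 139, 138, 137, 138, 138, 139, 137, 138, 138]
t=4: [157, 158, 157, 158, 157, 157, 157, 157, 158, 157, 157, 157]
t=5: [180, 180, 180, 180, 180, 180, 180, 180, 180, 180, 180, 180]
t=6: [206, 206, 206, 206, 206, 206, 206, 206, 206, 206, 206, 206]
t=7: [236, 236, 236, 236, 236, 236, 236, 236, 236, 236, 236, 236]
t=8: [271, 271, 271, 271, 271, 271, 271, 271, 271, 271, 271, 271]
t=9: [276, 276, 276, 276, 276, 276, 276, 276, 276, 276, 276, 276]
t=10: [271, 271, 271, 271, 271, 271, 271, 271, 271, 271, 271, 271]
t=11: [276, 276, 276, 276, 276, 276, 276, 276, 276, 276, 276, 276]
t=12: [271, 271, 271, 271, 271, 271, 271, 271, 271, 271, 271, 271]
t=13: [276, 276, 276, 276, 276, 276, 276, 276, 276, 276, 276, 276]
t=14: [271, 271, 271, 271, 271, 271, 271, 271, 271, 271, 271, 271]
t=15: [276, 276, 276, 276, 276, 276, 276, 276, 276, 276, 276, 276]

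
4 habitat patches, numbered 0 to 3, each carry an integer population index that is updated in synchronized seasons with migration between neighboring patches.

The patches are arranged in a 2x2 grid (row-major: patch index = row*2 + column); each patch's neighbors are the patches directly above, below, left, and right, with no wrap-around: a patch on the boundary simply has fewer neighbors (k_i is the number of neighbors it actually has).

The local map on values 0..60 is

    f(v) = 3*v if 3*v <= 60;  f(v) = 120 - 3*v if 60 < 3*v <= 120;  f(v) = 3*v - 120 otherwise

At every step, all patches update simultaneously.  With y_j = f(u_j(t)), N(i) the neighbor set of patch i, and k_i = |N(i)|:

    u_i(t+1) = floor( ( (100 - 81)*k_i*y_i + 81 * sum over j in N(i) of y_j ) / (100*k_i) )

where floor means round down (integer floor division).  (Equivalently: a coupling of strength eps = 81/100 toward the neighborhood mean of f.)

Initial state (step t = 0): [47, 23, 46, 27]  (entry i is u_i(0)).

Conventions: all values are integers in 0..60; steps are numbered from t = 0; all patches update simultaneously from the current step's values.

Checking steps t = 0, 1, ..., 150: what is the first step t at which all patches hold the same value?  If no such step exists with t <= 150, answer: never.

Simulating step by step:
t=0: [47, 23, 46, 27]  (not all equal)
t=1: [31, 33, 27, 35]  (not all equal)
t=2: [29, 21, 24, 27]  (not all equal)
t=3: [48, 39, 38, 49]  (not all equal)
t=4: [8, 21, 21, 8]  (not all equal)
t=5: [50, 30, 30, 50]  (not all equal)
t=6: [30, 30, 30, 30]  (all equal)

Answer: 6
Key observation: Synchronization is absorbing here: once all patches are equal they stay equal, and step 6 is the first all-equal step.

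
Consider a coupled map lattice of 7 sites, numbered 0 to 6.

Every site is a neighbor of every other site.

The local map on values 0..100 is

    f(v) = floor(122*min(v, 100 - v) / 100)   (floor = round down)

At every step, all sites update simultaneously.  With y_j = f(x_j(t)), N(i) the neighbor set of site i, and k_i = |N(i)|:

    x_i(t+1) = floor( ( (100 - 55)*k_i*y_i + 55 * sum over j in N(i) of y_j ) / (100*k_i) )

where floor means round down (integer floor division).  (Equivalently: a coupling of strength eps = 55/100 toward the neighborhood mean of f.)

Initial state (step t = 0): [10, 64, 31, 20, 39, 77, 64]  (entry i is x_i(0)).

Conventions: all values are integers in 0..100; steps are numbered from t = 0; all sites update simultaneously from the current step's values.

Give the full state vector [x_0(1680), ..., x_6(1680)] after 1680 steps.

Simulating step by step:
t=0: [10, 64, 31, 20, 39, 77, 64]
t=1: [25, 36, 34, 30, 38, 31, 36]
t=2: [36, 40, 39, 38, 41, 38, 40]
t=3: [45, 47, 46, 46, 47, 46, 47]
t=4: [55, 56, 56, 56, 56, 56, 56]
t=5: [53, 53, 53, 53, 53, 53, 53]
t=6: [57, 57, 57, 57, 57, 57, 57]
t=7: [52, 52, 52, 52, 52, 52, 52]
t=8: [58, 58, 58, 58, 58, 58, 58]
t=9: [51, 51, 51, 51, 51, 51, 51]
t=10: [59, 59, 59, 59, 59, 59, 59]
t=11: [50, 50, 50, 50, 50, 50, 50]
t=12: [61, 61, 61, 61, 61, 61, 61]
t=13: [47, 47, 47, 47, 47, 47, 47]
t=14: [57, 57, 57, 57, 57, 57, 57]

Answer: [58, 58, 58, 58, 58, 58, 58]
Key observation: The state at step 6, [57, 57, 57, 57, 57, 57, 57], reappears at step 14: the system is in a cycle of period 8 from step 6 on.  Therefore the state at step 1680 equals the state at step 6 + ((1680 - 6) mod 8) = 8, which is [58, 58, 58, 58, 58, 58, 58].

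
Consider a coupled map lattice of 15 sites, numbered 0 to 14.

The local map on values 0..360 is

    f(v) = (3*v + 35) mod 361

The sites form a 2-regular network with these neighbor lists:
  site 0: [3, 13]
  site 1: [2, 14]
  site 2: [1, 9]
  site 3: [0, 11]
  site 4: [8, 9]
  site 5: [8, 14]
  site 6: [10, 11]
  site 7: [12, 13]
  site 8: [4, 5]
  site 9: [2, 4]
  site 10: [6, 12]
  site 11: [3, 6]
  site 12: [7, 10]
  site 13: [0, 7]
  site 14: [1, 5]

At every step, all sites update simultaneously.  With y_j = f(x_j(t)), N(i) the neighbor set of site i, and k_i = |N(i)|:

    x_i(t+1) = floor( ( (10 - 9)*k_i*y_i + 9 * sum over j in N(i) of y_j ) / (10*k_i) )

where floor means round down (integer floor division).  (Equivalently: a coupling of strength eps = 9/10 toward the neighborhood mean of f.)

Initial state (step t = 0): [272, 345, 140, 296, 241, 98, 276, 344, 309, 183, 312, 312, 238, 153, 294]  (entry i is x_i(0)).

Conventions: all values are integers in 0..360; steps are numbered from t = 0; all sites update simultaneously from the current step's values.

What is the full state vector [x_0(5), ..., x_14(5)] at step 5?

Simulating step by step:
t=0: [272, 345, 140, 296, 241, 98, 276, 344, 309, 183, 312, 312, 238, 153, 294]
t=1: [163, 164, 266, 190, 211, 228, 238, 106, 188, 80, 100, 178, 270, 226, 324]
t=2: [284, 194, 209, 191, 261, 271, 247, 249, 323, 215, 101, 142, 321, 267, 264]
t=3: [178, 208, 288, 143, 280, 186, 202, 181, 128, 210, 182, 145, 206, 112, 182]
t=4: [71, 208, 288, 152, 178, 148, 176, 157, 179, 178, 279, 183, 225, 192, 260]
t=5: [195, 151, 245, 224, 209, 148, 188, 284, 167, 194, 262, 171, 167, 201, 196]

Answer: [195, 151, 245, 224, 209, 148, 188, 284, 167, 194, 262, 171, 167, 201, 196]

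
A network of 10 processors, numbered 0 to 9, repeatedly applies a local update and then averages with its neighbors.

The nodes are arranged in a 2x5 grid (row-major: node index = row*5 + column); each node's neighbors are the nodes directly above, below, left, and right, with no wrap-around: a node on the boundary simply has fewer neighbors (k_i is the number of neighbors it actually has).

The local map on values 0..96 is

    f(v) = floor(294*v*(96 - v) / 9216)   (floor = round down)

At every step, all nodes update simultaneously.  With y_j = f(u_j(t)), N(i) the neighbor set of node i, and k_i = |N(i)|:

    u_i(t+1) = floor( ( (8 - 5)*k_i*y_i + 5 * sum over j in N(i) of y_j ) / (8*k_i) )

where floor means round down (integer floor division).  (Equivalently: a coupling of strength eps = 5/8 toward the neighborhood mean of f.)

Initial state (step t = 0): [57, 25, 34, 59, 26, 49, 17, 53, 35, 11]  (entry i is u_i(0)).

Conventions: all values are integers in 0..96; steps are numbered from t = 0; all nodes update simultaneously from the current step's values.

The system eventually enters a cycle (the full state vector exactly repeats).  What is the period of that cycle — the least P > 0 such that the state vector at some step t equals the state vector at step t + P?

Simulating step by step:
t=0: [57, 25, 34, 59, 26, 49, 17, 53, 35, 11]
t=1: [66, 58, 66, 66, 52, 62, 57, 63, 60, 50]
t=2: [66, 67, 65, 65, 69, 66, 68, 66, 67, 71]
t=3: [62, 61, 63, 62, 59, 62, 61, 62, 61, 58]
t=4: [67, 67, 66, 67, 68, 67, 67, 67, 68, 69]
t=5: [61, 61, 61, 61, 60, 61, 61, 61, 60, 59]
t=6: [68, 68, 68, 68, 68, 68, 68, 68, 68, 68]
t=7: [60, 60, 60, 60, 60, 60, 60, 60, 60, 60]
t=8: [68, 68, 68, 68, 68, 68, 68, 68, 68, 68]

Answer: 2
Key observation: The state at step 6, [68, 68, 68, 68, 68, 68, 68, 68, 68, 68], reappears at step 8 — and no state repeats earlier — so the cycle the system enters has period 2.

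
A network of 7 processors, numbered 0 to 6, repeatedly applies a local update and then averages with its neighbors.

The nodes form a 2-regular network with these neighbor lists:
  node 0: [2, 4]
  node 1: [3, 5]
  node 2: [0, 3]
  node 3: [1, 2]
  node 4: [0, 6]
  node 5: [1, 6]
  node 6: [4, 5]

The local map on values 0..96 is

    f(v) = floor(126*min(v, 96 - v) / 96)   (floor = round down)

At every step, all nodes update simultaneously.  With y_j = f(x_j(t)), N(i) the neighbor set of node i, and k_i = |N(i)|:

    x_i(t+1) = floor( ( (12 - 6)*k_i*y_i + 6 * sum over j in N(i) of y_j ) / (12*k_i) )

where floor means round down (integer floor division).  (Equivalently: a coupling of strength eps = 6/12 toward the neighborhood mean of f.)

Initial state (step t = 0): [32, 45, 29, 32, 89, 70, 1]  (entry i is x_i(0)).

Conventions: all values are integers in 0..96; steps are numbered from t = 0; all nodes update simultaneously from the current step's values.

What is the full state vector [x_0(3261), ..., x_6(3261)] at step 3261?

Answer: [58, 50, 53, 49, 60, 56, 59]
Key observation: The state at step 19, [58, 50, 53, 49, 61, 56, 60], reappears at step 23: the system is in a cycle of period 4 from step 19 on.  Therefore the state at step 3261 equals the state at step 19 + ((3261 - 19) mod 4) = 21, which is [58, 50, 53, 49, 60, 56, 59].

Derivation:
t=0: [32, 45, 29, 32, 89, 70, 1]
t=1: [32, 48, 40, 45, 15, 32, 11]
t=2: [38, 56, 51, 58, 23, 40, 22]
t=3: [46, 51, 54, 52, 34, 46, 34]
t=4: [54, 58, 56, 57, 48, 55, 48]
t=5: [56, 50, 52, 50, 61, 54, 60]
t=6: [51, 58, 56, 59, 47, 54, 48]
t=7: [57, 50, 52, 49, 61, 55, 60]
t=8: [51, 58, 56, 59, 47, 53, 48]
t=9: [57, 50, 52, 49, 61, 56, 60]
t=10: [51, 58, 56, 59, 47, 52, 47]
t=11: [57, 50, 52, 49, 60, 56, 60]
t=12: [51, 58, 56, 59, 48, 52, 48]
t=13: [58, 50, 52, 49, 62, 56, 61]
t=14: [49, 58, 56, 59, 45, 52, 46]
t=15: [58, 50, 53, 49, 59, 55, 59]
t=16: [50, 58, 55, 59, 48, 53, 49]
t=17: [59, 50, 53, 49, 61, 55, 60]
t=18: [49, 58, 55, 59, 46, 53, 48]
t=19: [58, 50, 53, 49, 61, 56, 60]
t=20: [49, 58, 55, 59, 46, 52, 47]
t=21: [58, 50, 53, 49, 60, 56, 59]
t=22: [50, 58, 55, 59, 47, 53, 48]
t=23: [58, 50, 53, 49, 61, 56, 60]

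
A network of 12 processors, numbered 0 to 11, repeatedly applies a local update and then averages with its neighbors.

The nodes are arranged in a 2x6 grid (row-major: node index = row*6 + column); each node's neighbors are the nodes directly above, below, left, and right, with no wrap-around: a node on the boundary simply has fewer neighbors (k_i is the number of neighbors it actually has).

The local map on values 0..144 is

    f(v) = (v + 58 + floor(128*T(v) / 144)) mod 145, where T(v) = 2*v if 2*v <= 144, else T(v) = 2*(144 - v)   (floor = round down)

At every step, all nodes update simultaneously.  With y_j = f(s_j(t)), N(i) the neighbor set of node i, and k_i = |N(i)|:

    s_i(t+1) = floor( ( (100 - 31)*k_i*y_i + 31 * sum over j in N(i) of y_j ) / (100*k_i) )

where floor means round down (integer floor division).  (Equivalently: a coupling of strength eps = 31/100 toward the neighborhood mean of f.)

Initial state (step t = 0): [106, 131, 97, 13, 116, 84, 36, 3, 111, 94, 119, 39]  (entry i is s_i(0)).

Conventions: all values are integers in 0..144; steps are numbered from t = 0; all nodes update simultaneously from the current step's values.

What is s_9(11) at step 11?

Answer: s_9(11) = 95

Derivation:
t=0: [106, 131, 97, 13, 116, 84, 36, 3, 111, 94, 119, 39]
t=1: [71, 71, 89, 92, 82, 86, 32, 62, 82, 91, 72, 42]
t=2: [93, 106, 100, 98, 104, 91, 30, 80, 101, 100, 101, 53]
t=3: [101, 89, 90, 91, 89, 90, 128, 105, 91, 90, 86, 70]
t=4: [88, 96, 98, 98, 99, 100, 75, 87, 97, 99, 101, 104]
t=5: [100, 95, 92, 92, 91, 90, 107, 100, 93, 91, 90, 88]
t=6: [90, 94, 96, 97, 98, 99, 86, 91, 95, 97, 98, 99]
t=7: [98, 95, 94, 93, 92, 92, 100, 97, 95, 93, 92, 92]
t=8: [92, 94, 95, 96, 96, 97, 91, 93, 94, 96, 96, 97]
t=9: [96, 95, 94, 94, 93, 93, 97, 96, 95, 94, 93, 93]
t=10: [94, 94, 95, 95, 95, 96, 93, 94, 94, 95, 95, 96]
t=11: [95, 95, 95, 95, 94, 94, 95, 95, 95, 95, 94, 94]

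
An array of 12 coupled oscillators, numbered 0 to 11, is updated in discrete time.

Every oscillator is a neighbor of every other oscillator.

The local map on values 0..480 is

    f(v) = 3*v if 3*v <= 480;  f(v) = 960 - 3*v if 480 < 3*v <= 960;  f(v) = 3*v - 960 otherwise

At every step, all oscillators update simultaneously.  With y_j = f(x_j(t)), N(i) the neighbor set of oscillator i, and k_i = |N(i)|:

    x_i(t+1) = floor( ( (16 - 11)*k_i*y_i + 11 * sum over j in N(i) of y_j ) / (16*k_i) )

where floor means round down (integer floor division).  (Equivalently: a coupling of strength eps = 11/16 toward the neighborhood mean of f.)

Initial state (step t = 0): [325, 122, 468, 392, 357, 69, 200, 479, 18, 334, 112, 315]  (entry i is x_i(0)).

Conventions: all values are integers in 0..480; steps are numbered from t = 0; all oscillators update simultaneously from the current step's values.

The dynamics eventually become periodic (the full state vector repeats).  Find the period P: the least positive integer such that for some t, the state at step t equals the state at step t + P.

Simulating step by step:
t=0: [325, 122, 468, 392, 357, 69, 200, 479, 18, 334, 112, 315]
t=1: [168, 256, 276, 219, 192, 216, 255, 284, 178, 175, 249, 168]
t=2: [339, 273, 258, 301, 321, 303, 274, 252, 332, 334, 279, 339]
t=3: [82, 103, 114, 82, 69, 81, 102, 119, 77, 78, 99, 82]
t=4: [265, 281, 289, 265, 255, 264, 280, 293, 261, 262, 278, 265]
t=5: [150, 138, 132, 150, 157, 151, 139, 129, 153, 152, 140, 150]
t=6: [438, 429, 425, 438, 444, 439, 430, 423, 441, 440, 431, 438]
t=7: [346, 339, 336, 346, 351, 347, 340, 335, 348, 348, 341, 346]
t=8: [72, 67, 65, 72, 76, 73, 68, 64, 74, 74, 68, 72]
t=9: [212, 208, 207, 212, 215, 213, 209, 206, 213, 213, 209, 212]
t=10: [326, 329, 330, 326, 324, 326, 329, 331, 326, 326, 329, 326]
t=11: [21, 23, 24, 21, 19, 21, 23, 24, 21, 21, 23, 21]
t=12: [64, 66, 67, 64, 63, 64, 66, 67, 64, 64, 66, 64]
t=13: [194, 195, 196, 194, 193, 194, 195, 196, 194, 194, 195, 194]
t=14: [376, 376, 375, 376, 377, 376, 376, 375, 376, 376, 376, 376]
t=15: [167, 167, 167, 167, 168, 167, 167, 167, 167, 167, 167, 167]
t=16: [458, 458, 458, 458, 458, 458, 458, 458, 458, 458, 458, 458]
t=17: [414, 414, 414, 414, 414, 414, 414, 414, 414, 414, 414, 414]
t=18: [282, 282, 282, 282, 282, 282, 282, 282, 282, 282, 282, 282]
t=19: [114, 114, 114, 114, 114, 114, 114, 114, 114, 114, 114, 114]
t=20: [342, 342, 342, 342, 342, 342, 342, 342, 342, 342, 342, 342]
t=21: [66, 66, 66, 66, 66, 66, 66, 66, 66, 66, 66, 66]
t=22: [198, 198, 198, 198, 198, 198, 198, 198, 198, 198, 198, 198]
t=23: [366, 366, 366, 366, 366, 366, 366, 366, 366, 366, 366, 366]
t=24: [138, 138, 138, 138, 138, 138, 138, 138, 138, 138, 138, 138]
t=25: [414, 414, 414, 414, 414, 414, 414, 414, 414, 414, 414, 414]

Answer: 8
Key observation: The state at step 17, [414, 414, 414, 414, 414, 414, 414, 414, 414, 414, 414, 414], reappears at step 25 — and no state repeats earlier — so the cycle the system enters has period 8.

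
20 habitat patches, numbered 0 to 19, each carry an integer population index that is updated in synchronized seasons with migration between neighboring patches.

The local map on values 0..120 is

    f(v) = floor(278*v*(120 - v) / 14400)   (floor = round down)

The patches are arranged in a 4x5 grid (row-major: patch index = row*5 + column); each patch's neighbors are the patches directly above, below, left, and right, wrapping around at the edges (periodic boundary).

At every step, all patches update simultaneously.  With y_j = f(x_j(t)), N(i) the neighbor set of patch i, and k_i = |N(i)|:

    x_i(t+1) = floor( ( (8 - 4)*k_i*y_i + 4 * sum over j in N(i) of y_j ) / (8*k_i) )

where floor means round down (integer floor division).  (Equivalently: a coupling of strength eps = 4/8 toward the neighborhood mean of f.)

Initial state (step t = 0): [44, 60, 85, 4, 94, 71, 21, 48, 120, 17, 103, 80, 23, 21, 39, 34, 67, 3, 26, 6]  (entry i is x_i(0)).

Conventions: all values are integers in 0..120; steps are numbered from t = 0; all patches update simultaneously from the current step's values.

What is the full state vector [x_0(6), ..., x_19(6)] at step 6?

Answer: [68, 68, 68, 68, 68, 68, 68, 68, 68, 68, 68, 68, 68, 68, 68, 68, 68, 68, 68, 68]

Derivation:
t=0: [44, 60, 85, 4, 94, 71, 21, 48, 120, 17, 103, 80, 23, 21, 39, 34, 67, 3, 26, 6]
t=1: [61, 63, 47, 22, 38, 54, 52, 50, 18, 38, 47, 53, 43, 38, 44, 50, 58, 29, 31, 32]
t=2: [67, 68, 61, 47, 58, 66, 68, 62, 46, 58, 66, 67, 62, 56, 62, 65, 66, 56, 52, 57]
t=3: [68, 68, 68, 66, 68, 68, 68, 68, 66, 68, 68, 68, 68, 68, 68, 68, 68, 68, 68, 68]
t=4: [68, 68, 68, 68, 68, 68, 68, 68, 68, 68, 68, 68, 68, 68, 68, 68, 68, 68, 68, 68]
t=5: [68, 68, 68, 68, 68, 68, 68, 68, 68, 68, 68, 68, 68, 68, 68, 68, 68, 68, 68, 68]
t=6: [68, 68, 68, 68, 68, 68, 68, 68, 68, 68, 68, 68, 68, 68, 68, 68, 68, 68, 68, 68]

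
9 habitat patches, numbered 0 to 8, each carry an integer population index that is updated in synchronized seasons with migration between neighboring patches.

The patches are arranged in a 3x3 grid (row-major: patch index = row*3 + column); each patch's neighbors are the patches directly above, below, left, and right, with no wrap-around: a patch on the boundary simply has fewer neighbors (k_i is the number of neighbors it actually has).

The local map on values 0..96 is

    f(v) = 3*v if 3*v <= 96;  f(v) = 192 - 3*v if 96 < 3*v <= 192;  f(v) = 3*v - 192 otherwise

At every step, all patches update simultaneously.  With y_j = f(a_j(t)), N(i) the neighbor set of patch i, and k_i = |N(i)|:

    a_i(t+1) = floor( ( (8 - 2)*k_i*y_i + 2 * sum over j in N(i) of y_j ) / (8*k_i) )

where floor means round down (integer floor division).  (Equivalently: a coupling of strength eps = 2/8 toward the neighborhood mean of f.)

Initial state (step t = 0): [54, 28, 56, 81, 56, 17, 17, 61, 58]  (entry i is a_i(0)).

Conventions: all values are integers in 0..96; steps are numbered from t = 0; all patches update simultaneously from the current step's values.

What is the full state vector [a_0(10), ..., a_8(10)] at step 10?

Simulating step by step:
t=0: [54, 28, 56, 81, 56, 17, 17, 61, 58]
t=1: [39, 69, 34, 47, 30, 43, 45, 14, 21]
t=2: [64, 32, 77, 56, 78, 67, 54, 49, 60]
t=3: [15, 78, 42, 24, 42, 14, 31, 40, 15]
t=4: [48, 46, 60, 71, 63, 46, 87, 71, 48]
t=5: [45, 45, 22, 25, 11, 45, 57, 25, 45]
t=6: [59, 55, 63, 65, 41, 55, 34, 65, 59]
t=7: [15, 27, 9, 16, 55, 27, 68, 16, 15]
t=8: [49, 69, 40, 43, 36, 69, 21, 43, 49]
t=9: [43, 28, 57, 63, 72, 28, 63, 63, 43]
t=10: [58, 72, 36, 9, 28, 72, 3, 9, 58]

Answer: [58, 72, 36, 9, 28, 72, 3, 9, 58]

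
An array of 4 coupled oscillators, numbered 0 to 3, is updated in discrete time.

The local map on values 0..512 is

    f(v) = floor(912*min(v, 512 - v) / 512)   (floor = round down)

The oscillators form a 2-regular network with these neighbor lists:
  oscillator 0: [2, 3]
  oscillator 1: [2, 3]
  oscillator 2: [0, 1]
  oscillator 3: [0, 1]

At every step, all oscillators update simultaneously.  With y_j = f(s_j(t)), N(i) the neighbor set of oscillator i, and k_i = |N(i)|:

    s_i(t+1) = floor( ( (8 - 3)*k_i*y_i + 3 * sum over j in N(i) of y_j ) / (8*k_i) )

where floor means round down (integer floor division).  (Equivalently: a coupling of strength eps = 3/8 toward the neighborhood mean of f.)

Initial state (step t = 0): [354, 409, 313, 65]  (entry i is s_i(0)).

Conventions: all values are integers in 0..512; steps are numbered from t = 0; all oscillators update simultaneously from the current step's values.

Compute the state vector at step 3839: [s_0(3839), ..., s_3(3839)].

Simulating step by step:
t=0: [354, 409, 313, 65]
t=1: [263, 202, 308, 158]
t=2: [397, 345, 377, 326]
t=3: [234, 292, 243, 300]
t=4: [411, 396, 421, 386]
t=5: [184, 201, 173, 212]
t=6: [332, 352, 320, 364]
t=7: [313, 291, 327, 277]
t=8: [361, 385, 345, 401]
t=9: [260, 233, 278, 215]
t=10: [429, 409, 421, 400]
t=11: [159, 182, 163, 186]
t=12: [293, 318, 295, 320]
t=13: [380, 352, 379, 351]
t=14: [244, 276, 245, 276]
t=15: [431, 423, 432, 422]
t=16: [146, 155, 145, 156]
t=17: [262, 272, 261, 273]
t=18: [441, 430, 442, 429]
t=19: [129, 142, 128, 142]
t=20: [233, 247, 232, 247]
t=21: [419, 434, 418, 434]
t=22: [160, 143, 161, 143]
t=23: [279, 260, 279, 259]
t=24: [421, 442, 421, 443]
t=25: [154, 130, 154, 129]
t=26: [265, 238, 265, 237]
t=27: [435, 425, 436, 425]
t=28: [139, 150, 138, 150]
t=29: [250, 262, 249, 263]
t=30: [444, 444, 443, 443]
t=31: [121, 121, 121, 121]
t=32: [215, 215, 215, 215]
t=33: [382, 382, 382, 382]
t=34: [231, 231, 231, 231]
t=35: [411, 411, 411, 411]
t=36: [179, 179, 179, 179]
t=37: [318, 318, 318, 318]
t=38: [345, 345, 345, 345]
t=39: [297, 297, 297, 297]
t=40: [382, 382, 382, 382]

Answer: [345, 345, 345, 345]
Key observation: The state at step 33, [382, 382, 382, 382], reappears at step 40: the system is in a cycle of period 7 from step 33 on.  Therefore the state at step 3839 equals the state at step 33 + ((3839 - 33) mod 7) = 38, which is [345, 345, 345, 345].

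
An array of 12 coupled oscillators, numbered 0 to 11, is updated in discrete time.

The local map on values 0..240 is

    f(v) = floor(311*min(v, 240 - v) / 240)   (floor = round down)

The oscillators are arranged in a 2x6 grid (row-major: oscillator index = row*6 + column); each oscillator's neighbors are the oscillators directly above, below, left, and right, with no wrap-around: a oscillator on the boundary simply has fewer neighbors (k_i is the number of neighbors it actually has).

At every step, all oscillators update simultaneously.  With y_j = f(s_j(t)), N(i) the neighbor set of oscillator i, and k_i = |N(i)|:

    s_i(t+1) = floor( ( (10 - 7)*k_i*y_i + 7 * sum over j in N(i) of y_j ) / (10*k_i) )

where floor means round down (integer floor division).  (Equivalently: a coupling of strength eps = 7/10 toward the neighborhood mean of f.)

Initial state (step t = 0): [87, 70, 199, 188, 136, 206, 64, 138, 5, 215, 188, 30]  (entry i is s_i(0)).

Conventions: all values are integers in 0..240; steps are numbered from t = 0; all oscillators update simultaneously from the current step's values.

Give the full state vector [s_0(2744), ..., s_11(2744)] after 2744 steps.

Simulating step by step:
t=0: [87, 70, 199, 188, 136, 206, 64, 138, 5, 215, 188, 30]
t=1: [93, 96, 53, 71, 81, 73, 110, 81, 52, 42, 67, 50]
t=2: [129, 105, 86, 80, 94, 87, 121, 108, 72, 73, 77, 82]
t=3: [144, 132, 110, 106, 109, 113, 144, 131, 108, 97, 104, 105]
t=4: [129, 136, 139, 136, 139, 140, 129, 136, 136, 133, 134, 138]
t=5: [139, 135, 132, 133, 132, 130, 139, 136, 134, 135, 134, 132]
t=6: [132, 134, 137, 138, 139, 139, 131, 134, 136, 136, 137, 139]
t=7: [139, 136, 133, 132, 131, 130, 138, 137, 134, 133, 131, 131]
t=8: [132, 133, 137, 139, 140, 141, 131, 133, 136, 138, 140, 141]
t=9: [139, 137, 133, 130, 129, 128, 139, 137, 134, 131, 129, 128]
t=10: [131, 133, 137, 141, 143, 144, 131, 133, 137, 140, 143, 144]
t=11: [139, 137, 133, 128, 125, 124, 139, 137, 133, 128, 125, 124]
t=12: [131, 133, 138, 144, 148, 149, 131, 133, 138, 144, 148, 149]
t=13: [139, 137, 131, 124, 119, 117, 139, 137, 131, 124, 119, 117]
t=14: [131, 134, 141, 148, 152, 152, 131, 134, 141, 148, 152, 152]
t=15: [139, 135, 128, 119, 115, 114, 139, 135, 128, 119, 115, 114]
t=16: [132, 136, 145, 150, 149, 147, 132, 136, 145, 150, 149, 147]
t=17: [137, 132, 123, 117, 117, 118, 137, 132, 123, 117, 117, 118]
t=18: [135, 140, 148, 151, 151, 151, 135, 140, 148, 151, 151, 151]
t=19: [133, 128, 120, 115, 115, 115, 133, 128, 120, 115, 115, 115]
t=20: [140, 145, 151, 150, 149, 149, 140, 145, 151, 150, 149, 149]
t=21: [126, 122, 117, 116, 116, 117, 126, 122, 117, 116, 116, 117]
t=22: [148, 150, 151, 150, 150, 150, 148, 150, 151, 150, 150, 150]
t=23: [117, 116, 115, 115, 116, 116, 117, 116, 115, 115, 116, 116]
t=24: [150, 150, 149, 149, 149, 150, 150, 150, 149, 149, 149, 150]
t=25: [116, 116, 116, 117, 116, 116, 116, 116, 116, 117, 116, 116]
t=26: [150, 150, 150, 150, 150, 150, 150, 150, 150, 150, 150, 150]
t=27: [116, 116, 116, 116, 116, 116, 116, 116, 116, 116, 116, 116]
t=28: [150, 150, 150, 150, 150, 150, 150, 150, 150, 150, 150, 150]

Answer: [150, 150, 150, 150, 150, 150, 150, 150, 150, 150, 150, 150]
Key observation: The state at step 26, [150, 150, 150, 150, 150, 150, 150, 150, 150, 150, 150, 150], reappears at step 28: the system is in a cycle of period 2 from step 26 on.  Therefore the state at step 2744 equals the state at step 26 + ((2744 - 26) mod 2) = 26, which is [150, 150, 150, 150, 150, 150, 150, 150, 150, 150, 150, 150].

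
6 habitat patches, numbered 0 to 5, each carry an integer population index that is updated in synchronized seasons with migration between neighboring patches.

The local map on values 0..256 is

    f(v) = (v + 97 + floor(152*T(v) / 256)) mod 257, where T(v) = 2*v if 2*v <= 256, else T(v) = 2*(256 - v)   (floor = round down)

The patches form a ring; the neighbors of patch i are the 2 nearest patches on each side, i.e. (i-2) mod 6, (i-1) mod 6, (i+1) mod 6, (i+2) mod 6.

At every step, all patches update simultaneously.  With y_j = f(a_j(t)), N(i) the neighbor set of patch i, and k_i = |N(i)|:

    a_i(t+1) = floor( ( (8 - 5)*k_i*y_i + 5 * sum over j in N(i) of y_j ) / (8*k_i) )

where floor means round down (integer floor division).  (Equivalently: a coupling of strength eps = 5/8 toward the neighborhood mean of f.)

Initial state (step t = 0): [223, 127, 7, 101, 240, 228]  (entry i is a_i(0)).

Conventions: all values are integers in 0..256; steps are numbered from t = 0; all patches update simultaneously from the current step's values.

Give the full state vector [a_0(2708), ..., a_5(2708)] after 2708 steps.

Simulating step by step:
t=0: [223, 127, 7, 101, 240, 228]
t=1: [105, 102, 101, 89, 95, 96]
t=2: [60, 56, 55, 47, 50, 52]
t=3: [218, 215, 214, 207, 210, 211]
t=4: [103, 103, 103, 104, 103, 103]
t=5: [65, 65, 65, 65, 65, 65]
t=6: [239, 239, 239, 239, 239, 239]
t=7: [99, 99, 99, 99, 99, 99]
t=8: [56, 56, 56, 56, 56, 56]
t=9: [219, 219, 219, 219, 219, 219]
t=10: [102, 102, 102, 102, 102, 102]
t=11: [63, 63, 63, 63, 63, 63]
t=12: [234, 234, 234, 234, 234, 234]
t=13: [100, 100, 100, 100, 100, 100]
t=14: [58, 58, 58, 58, 58, 58]
t=15: [223, 223, 223, 223, 223, 223]
t=16: [102, 102, 102, 102, 102, 102]

Answer: [58, 58, 58, 58, 58, 58]
Key observation: The state at step 10, [102, 102, 102, 102, 102, 102], reappears at step 16: the system is in a cycle of period 6 from step 10 on.  Therefore the state at step 2708 equals the state at step 10 + ((2708 - 10) mod 6) = 14, which is [58, 58, 58, 58, 58, 58].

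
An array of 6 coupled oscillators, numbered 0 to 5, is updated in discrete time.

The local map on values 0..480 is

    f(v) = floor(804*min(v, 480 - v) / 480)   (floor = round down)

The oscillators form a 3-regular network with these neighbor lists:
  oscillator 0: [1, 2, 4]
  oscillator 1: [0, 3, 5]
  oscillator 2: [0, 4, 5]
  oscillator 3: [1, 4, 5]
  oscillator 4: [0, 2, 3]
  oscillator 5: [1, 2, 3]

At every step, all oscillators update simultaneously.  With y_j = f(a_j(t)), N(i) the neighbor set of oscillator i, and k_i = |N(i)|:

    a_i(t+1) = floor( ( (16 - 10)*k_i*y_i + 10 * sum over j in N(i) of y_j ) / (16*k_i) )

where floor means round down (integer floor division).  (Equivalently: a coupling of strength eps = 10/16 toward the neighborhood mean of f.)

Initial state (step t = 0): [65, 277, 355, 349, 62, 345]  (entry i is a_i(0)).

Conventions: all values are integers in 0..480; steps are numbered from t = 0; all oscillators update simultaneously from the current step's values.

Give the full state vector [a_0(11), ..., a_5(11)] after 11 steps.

Answer: [252, 238, 252, 238, 252, 238]

Derivation:
t=0: [65, 277, 355, 349, 62, 345]
t=1: [176, 242, 169, 221, 150, 244]
t=2: [304, 369, 301, 356, 291, 367]
t=3: [276, 213, 278, 221, 285, 214]
t=4: [340, 356, 340, 355, 340, 355]
t=5: [228, 213, 228, 213, 228, 213]
t=6: [375, 361, 375, 361, 375, 361]
t=7: [180, 194, 180, 194, 180, 194]
t=8: [305, 319, 305, 319, 305, 319]
t=9: [288, 274, 288, 274, 288, 274]
t=10: [326, 340, 326, 340, 326, 340]
t=11: [252, 238, 252, 238, 252, 238]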